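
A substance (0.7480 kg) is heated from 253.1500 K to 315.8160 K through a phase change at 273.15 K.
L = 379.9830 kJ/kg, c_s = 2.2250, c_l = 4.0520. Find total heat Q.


Q1 (sensible, solid) = 0.7480 * 2.2250 * 20.0000 = 33.2860 kJ
Q2 (latent) = 0.7480 * 379.9830 = 284.2273 kJ
Q3 (sensible, liquid) = 0.7480 * 4.0520 * 42.6660 = 129.3162 kJ
Q_total = 446.8295 kJ

446.8295 kJ


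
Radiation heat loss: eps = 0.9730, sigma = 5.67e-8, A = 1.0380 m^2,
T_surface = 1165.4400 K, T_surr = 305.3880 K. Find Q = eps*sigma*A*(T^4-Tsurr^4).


T^4 = 1.8448e+12
Tsurr^4 = 8.6978e+09
Q = 0.9730 * 5.67e-8 * 1.0380 * 1.8361e+12 = 105147.8869 W

105147.8869 W


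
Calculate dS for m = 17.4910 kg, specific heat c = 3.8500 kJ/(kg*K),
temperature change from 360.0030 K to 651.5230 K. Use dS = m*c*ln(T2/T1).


T2/T1 = 1.8098
ln(T2/T1) = 0.5932
dS = 17.4910 * 3.8500 * 0.5932 = 39.9463 kJ/K

39.9463 kJ/K


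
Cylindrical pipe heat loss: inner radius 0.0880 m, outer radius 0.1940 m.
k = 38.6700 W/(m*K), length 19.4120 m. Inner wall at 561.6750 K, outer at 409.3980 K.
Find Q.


dT = 152.2770 K
ln(ro/ri) = 0.7905
Q = 2*pi*38.6700*19.4120*152.2770 / 0.7905 = 908542.0544 W

908542.0544 W


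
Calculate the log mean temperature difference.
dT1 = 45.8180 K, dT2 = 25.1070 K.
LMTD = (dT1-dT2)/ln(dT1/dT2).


dT1/dT2 = 1.8249
ln(dT1/dT2) = 0.6015
LMTD = 20.7110 / 0.6015 = 34.4305 K

34.4305 K


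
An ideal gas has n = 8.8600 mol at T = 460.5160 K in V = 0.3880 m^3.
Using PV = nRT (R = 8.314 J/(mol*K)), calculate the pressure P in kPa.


P = nRT/V = 8.8600 * 8.314 * 460.5160 / 0.3880
= 33922.5480 / 0.3880 = 87429.2475 Pa = 87.4292 kPa

87.4292 kPa


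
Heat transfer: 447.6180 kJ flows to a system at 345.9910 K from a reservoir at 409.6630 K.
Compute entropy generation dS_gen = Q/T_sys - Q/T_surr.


dS_sys = 447.6180/345.9910 = 1.2937 kJ/K
dS_surr = -447.6180/409.6630 = -1.0926 kJ/K
dS_gen = 1.2937 - 1.0926 = 0.2011 kJ/K (irreversible)

dS_gen = 0.2011 kJ/K, irreversible


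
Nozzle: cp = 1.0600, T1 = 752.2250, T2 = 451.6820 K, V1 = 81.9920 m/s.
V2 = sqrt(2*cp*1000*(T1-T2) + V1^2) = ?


dT = 300.5430 K
2*cp*1000*dT = 637151.1600
V1^2 = 6722.6881
V2 = sqrt(643873.8481) = 802.4175 m/s

802.4175 m/s


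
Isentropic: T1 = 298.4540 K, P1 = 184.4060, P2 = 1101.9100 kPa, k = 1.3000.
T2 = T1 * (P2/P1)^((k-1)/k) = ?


(k-1)/k = 0.2308
(P2/P1)^exp = 1.5106
T2 = 298.4540 * 1.5106 = 450.8582 K

450.8582 K


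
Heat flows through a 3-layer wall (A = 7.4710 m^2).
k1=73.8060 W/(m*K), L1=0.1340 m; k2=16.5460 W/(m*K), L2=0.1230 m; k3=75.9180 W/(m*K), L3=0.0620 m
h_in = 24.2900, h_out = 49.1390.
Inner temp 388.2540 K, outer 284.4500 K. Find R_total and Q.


R_conv_in = 1/(24.2900*7.4710) = 0.0055
R_1 = 0.1340/(73.8060*7.4710) = 0.0002
R_2 = 0.1230/(16.5460*7.4710) = 0.0010
R_3 = 0.0620/(75.9180*7.4710) = 0.0001
R_conv_out = 1/(49.1390*7.4710) = 0.0027
R_total = 0.0096 K/W
Q = 103.8040 / 0.0096 = 10833.4439 W

R_total = 0.0096 K/W, Q = 10833.4439 W


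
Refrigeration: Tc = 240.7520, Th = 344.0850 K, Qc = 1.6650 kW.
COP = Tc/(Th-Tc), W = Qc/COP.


COP = 240.7520 / 103.3330 = 2.3299
W = 1.6650 / 2.3299 = 0.7146 kW

COP = 2.3299, W = 0.7146 kW


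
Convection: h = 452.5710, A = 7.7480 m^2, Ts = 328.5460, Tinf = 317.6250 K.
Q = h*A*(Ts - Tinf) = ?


dT = 10.9210 K
Q = 452.5710 * 7.7480 * 10.9210 = 38294.7061 W

38294.7061 W


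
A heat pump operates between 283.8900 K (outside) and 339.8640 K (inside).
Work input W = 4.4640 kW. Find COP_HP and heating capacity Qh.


COP = 339.8640 / 55.9740 = 6.0718
Qh = 6.0718 * 4.4640 = 27.1046 kW

COP = 6.0718, Qh = 27.1046 kW


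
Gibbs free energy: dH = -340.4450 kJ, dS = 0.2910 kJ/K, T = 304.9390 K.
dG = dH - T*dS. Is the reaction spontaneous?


T*dS = 304.9390 * 0.2910 = 88.7372 kJ
dG = -340.4450 - 88.7372 = -429.1822 kJ (spontaneous)

dG = -429.1822 kJ, spontaneous


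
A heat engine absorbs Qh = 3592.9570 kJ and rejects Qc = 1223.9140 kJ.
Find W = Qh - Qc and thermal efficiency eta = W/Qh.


W = 3592.9570 - 1223.9140 = 2369.0430 kJ
eta = 2369.0430 / 3592.9570 = 0.6594 = 65.9357%

W = 2369.0430 kJ, eta = 65.9357%


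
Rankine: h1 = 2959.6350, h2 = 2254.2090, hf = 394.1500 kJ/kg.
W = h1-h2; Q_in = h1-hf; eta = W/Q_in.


W = 705.4260 kJ/kg
Q_in = 2565.4850 kJ/kg
eta = 0.2750 = 27.4968%

eta = 27.4968%


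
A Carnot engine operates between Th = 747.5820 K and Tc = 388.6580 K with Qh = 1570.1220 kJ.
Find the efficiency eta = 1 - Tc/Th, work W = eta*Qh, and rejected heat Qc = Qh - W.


eta = 1 - 388.6580/747.5820 = 0.4801
W = 0.4801 * 1570.1220 = 753.8363 kJ
Qc = 1570.1220 - 753.8363 = 816.2857 kJ

eta = 48.0113%, W = 753.8363 kJ, Qc = 816.2857 kJ


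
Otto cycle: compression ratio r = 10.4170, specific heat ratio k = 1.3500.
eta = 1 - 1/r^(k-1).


r^(k-1) = 2.2710
eta = 1 - 1/2.2710 = 0.5597 = 55.9658%

55.9658%


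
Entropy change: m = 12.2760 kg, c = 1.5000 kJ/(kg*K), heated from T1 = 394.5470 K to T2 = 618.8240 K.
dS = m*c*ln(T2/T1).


T2/T1 = 1.5684
ln(T2/T1) = 0.4501
dS = 12.2760 * 1.5000 * 0.4501 = 8.2878 kJ/K

8.2878 kJ/K


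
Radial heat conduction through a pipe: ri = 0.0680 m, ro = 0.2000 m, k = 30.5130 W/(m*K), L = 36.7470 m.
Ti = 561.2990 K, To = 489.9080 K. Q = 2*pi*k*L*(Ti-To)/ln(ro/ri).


dT = 71.3910 K
ln(ro/ri) = 1.0788
Q = 2*pi*30.5130*36.7470*71.3910 / 1.0788 = 466213.9936 W

466213.9936 W


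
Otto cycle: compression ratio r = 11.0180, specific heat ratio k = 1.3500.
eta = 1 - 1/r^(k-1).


r^(k-1) = 2.3160
eta = 1 - 1/2.3160 = 0.5682 = 56.8218%

56.8218%


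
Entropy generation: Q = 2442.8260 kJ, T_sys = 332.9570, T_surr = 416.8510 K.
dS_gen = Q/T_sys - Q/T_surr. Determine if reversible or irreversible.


dS_sys = 2442.8260/332.9570 = 7.3368 kJ/K
dS_surr = -2442.8260/416.8510 = -5.8602 kJ/K
dS_gen = 7.3368 - 5.8602 = 1.4766 kJ/K (irreversible)

dS_gen = 1.4766 kJ/K, irreversible


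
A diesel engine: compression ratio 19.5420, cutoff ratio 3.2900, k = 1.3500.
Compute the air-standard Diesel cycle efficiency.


r^(k-1) = 2.8303
rc^k = 4.9913
eta = 0.5439 = 54.3851%

54.3851%


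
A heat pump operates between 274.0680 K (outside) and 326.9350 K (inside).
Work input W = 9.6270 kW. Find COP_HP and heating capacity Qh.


COP = 326.9350 / 52.8670 = 6.1841
Qh = 6.1841 * 9.6270 = 59.5344 kW

COP = 6.1841, Qh = 59.5344 kW


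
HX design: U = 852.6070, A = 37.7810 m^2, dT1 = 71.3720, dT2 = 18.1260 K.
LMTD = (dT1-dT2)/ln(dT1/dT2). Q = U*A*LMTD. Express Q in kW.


LMTD = 38.8499 K
Q = 852.6070 * 37.7810 * 38.8499 = 1251445.1743 W = 1251.4452 kW

1251.4452 kW


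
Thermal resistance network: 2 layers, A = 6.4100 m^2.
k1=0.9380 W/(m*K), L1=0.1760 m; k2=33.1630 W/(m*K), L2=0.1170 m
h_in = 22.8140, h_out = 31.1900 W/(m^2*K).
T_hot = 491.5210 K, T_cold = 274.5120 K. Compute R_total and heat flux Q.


R_conv_in = 1/(22.8140*6.4100) = 0.0068
R_1 = 0.1760/(0.9380*6.4100) = 0.0293
R_2 = 0.1170/(33.1630*6.4100) = 0.0006
R_conv_out = 1/(31.1900*6.4100) = 0.0050
R_total = 0.0417 K/W
Q = 217.0090 / 0.0417 = 5208.7572 W

R_total = 0.0417 K/W, Q = 5208.7572 W


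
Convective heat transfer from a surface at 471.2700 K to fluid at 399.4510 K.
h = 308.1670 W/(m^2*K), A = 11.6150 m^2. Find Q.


dT = 71.8190 K
Q = 308.1670 * 11.6150 * 71.8190 = 257066.0347 W

257066.0347 W


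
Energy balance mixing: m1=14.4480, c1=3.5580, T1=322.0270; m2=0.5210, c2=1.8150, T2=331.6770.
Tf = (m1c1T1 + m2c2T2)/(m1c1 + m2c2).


num = 16867.7536
den = 52.3516
Tf = 322.2013 K

322.2013 K


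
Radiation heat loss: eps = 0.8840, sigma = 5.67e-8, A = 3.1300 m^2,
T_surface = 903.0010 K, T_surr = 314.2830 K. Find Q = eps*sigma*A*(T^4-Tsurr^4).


T^4 = 6.6489e+11
Tsurr^4 = 9.7563e+09
Q = 0.8840 * 5.67e-8 * 3.1300 * 6.5514e+11 = 102780.9898 W

102780.9898 W


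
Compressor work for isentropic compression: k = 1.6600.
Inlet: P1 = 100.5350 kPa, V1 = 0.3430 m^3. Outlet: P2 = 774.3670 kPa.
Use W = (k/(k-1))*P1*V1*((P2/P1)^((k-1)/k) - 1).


(k-1)/k = 0.3976
(P2/P1)^exp = 2.2517
W = 2.5152 * 100.5350 * 0.3430 * (2.2517 - 1) = 108.5637 kJ

108.5637 kJ


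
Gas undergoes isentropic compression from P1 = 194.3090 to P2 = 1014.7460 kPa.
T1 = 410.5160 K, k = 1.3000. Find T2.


(k-1)/k = 0.2308
(P2/P1)^exp = 1.4644
T2 = 410.5160 * 1.4644 = 601.1614 K

601.1614 K


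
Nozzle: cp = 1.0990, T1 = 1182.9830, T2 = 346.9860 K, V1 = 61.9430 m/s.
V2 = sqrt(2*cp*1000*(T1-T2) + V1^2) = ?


dT = 835.9970 K
2*cp*1000*dT = 1837521.4060
V1^2 = 3836.9352
V2 = sqrt(1841358.3412) = 1356.9666 m/s

1356.9666 m/s


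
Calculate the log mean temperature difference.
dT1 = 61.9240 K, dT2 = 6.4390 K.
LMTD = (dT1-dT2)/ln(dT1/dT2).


dT1/dT2 = 9.6170
ln(dT1/dT2) = 2.2635
LMTD = 55.4850 / 2.2635 = 24.5125 K

24.5125 K


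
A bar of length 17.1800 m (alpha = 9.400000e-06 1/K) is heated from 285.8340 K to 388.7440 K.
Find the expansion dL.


dT = 102.9100 K
dL = 9.400000e-06 * 17.1800 * 102.9100 = 0.016619 m
L_final = 17.196619 m

dL = 0.016619 m


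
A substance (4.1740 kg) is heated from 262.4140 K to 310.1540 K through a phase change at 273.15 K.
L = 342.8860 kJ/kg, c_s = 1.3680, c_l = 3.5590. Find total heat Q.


Q1 (sensible, solid) = 4.1740 * 1.3680 * 10.7360 = 61.3029 kJ
Q2 (latent) = 4.1740 * 342.8860 = 1431.2062 kJ
Q3 (sensible, liquid) = 4.1740 * 3.5590 * 37.0040 = 549.7043 kJ
Q_total = 2042.2133 kJ

2042.2133 kJ


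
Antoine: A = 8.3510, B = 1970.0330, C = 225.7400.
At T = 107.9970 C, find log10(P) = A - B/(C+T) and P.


C+T = 333.7370
B/(C+T) = 5.9030
log10(P) = 8.3510 - 5.9030 = 2.4480
P = 10^2.4480 = 280.5753 mmHg

280.5753 mmHg


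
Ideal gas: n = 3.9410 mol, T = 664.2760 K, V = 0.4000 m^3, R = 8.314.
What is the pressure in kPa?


P = nRT/V = 3.9410 * 8.314 * 664.2760 / 0.4000
= 21765.3180 / 0.4000 = 54413.2950 Pa = 54.4133 kPa

54.4133 kPa


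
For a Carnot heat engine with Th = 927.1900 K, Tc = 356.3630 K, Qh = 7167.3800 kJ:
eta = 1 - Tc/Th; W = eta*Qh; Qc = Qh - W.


eta = 1 - 356.3630/927.1900 = 0.6157
W = 0.6157 * 7167.3800 = 4412.6166 kJ
Qc = 7167.3800 - 4412.6166 = 2754.7634 kJ

eta = 61.5653%, W = 4412.6166 kJ, Qc = 2754.7634 kJ


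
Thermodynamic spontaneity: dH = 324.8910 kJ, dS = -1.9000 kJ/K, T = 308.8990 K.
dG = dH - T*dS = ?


T*dS = 308.8990 * -1.9000 = -586.9081 kJ
dG = 324.8910 + 586.9081 = 911.7991 kJ (non-spontaneous)

dG = 911.7991 kJ, non-spontaneous


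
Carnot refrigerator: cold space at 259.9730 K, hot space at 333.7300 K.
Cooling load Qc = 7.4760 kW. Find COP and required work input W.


COP = 259.9730 / 73.7570 = 3.5247
W = 7.4760 / 3.5247 = 2.1210 kW

COP = 3.5247, W = 2.1210 kW


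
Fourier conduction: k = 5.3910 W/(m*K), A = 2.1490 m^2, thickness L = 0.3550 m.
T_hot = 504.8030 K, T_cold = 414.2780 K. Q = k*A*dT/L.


dT = 90.5250 K
Q = 5.3910 * 2.1490 * 90.5250 / 0.3550 = 2954.2410 W

2954.2410 W


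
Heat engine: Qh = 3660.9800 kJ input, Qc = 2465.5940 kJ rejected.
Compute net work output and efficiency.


W = 3660.9800 - 2465.5940 = 1195.3860 kJ
eta = 1195.3860 / 3660.9800 = 0.3265 = 32.6521%

W = 1195.3860 kJ, eta = 32.6521%


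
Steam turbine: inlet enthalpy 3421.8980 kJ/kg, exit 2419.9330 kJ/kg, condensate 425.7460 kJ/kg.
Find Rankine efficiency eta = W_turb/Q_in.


W = 1001.9650 kJ/kg
Q_in = 2996.1520 kJ/kg
eta = 0.3344 = 33.4417%

eta = 33.4417%


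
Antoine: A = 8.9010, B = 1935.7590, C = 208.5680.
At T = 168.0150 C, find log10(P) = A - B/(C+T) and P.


C+T = 376.5830
B/(C+T) = 5.1403
log10(P) = 8.9010 - 5.1403 = 3.7607
P = 10^3.7607 = 5763.3504 mmHg

5763.3504 mmHg


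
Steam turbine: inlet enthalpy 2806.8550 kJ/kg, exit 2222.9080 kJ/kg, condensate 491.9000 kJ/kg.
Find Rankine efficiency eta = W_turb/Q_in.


W = 583.9470 kJ/kg
Q_in = 2314.9550 kJ/kg
eta = 0.2522 = 25.2250%

eta = 25.2250%


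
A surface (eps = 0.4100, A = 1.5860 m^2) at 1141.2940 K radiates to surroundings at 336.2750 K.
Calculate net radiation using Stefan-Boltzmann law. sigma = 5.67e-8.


T^4 = 1.6966e+12
Tsurr^4 = 1.2787e+10
Q = 0.4100 * 5.67e-8 * 1.5860 * 1.6839e+12 = 62083.2778 W

62083.2778 W


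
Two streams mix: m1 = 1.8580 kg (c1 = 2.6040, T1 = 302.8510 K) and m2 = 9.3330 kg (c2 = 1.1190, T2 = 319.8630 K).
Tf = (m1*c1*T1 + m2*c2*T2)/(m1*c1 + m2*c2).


num = 4805.7933
den = 15.2819
Tf = 314.4770 K

314.4770 K


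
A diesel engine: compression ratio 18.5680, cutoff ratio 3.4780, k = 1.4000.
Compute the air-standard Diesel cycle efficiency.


r^(k-1) = 3.2174
rc^k = 5.7261
eta = 0.5766 = 57.6581%

57.6581%


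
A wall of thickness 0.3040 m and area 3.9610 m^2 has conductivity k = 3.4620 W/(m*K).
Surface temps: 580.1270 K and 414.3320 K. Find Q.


dT = 165.7950 K
Q = 3.4620 * 3.9610 * 165.7950 / 0.3040 = 7478.7627 W

7478.7627 W


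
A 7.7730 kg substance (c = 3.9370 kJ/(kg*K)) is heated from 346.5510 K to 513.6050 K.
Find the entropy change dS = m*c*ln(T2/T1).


T2/T1 = 1.4820
ln(T2/T1) = 0.3934
dS = 7.7730 * 3.9370 * 0.3934 = 12.0397 kJ/K

12.0397 kJ/K


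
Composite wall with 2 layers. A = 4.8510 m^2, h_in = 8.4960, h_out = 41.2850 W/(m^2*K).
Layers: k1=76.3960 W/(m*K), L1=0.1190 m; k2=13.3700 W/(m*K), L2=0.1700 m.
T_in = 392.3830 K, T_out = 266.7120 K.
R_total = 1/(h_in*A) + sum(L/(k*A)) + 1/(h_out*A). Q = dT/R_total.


R_conv_in = 1/(8.4960*4.8510) = 0.0243
R_1 = 0.1190/(76.3960*4.8510) = 0.0003
R_2 = 0.1700/(13.3700*4.8510) = 0.0026
R_conv_out = 1/(41.2850*4.8510) = 0.0050
R_total = 0.0322 K/W
Q = 125.6710 / 0.0322 = 3902.9553 W

R_total = 0.0322 K/W, Q = 3902.9553 W


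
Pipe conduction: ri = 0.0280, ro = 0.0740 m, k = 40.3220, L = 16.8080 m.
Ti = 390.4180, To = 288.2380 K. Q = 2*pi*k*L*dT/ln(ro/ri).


dT = 102.1800 K
ln(ro/ri) = 0.9719
Q = 2*pi*40.3220*16.8080*102.1800 / 0.9719 = 447713.2043 W

447713.2043 W


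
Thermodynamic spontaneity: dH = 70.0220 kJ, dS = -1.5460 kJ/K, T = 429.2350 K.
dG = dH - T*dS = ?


T*dS = 429.2350 * -1.5460 = -663.5973 kJ
dG = 70.0220 + 663.5973 = 733.6193 kJ (non-spontaneous)

dG = 733.6193 kJ, non-spontaneous


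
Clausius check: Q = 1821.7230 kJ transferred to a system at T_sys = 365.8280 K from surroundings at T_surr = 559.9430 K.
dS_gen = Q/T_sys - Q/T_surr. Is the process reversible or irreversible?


dS_sys = 1821.7230/365.8280 = 4.9797 kJ/K
dS_surr = -1821.7230/559.9430 = -3.2534 kJ/K
dS_gen = 4.9797 - 3.2534 = 1.7263 kJ/K (irreversible)

dS_gen = 1.7263 kJ/K, irreversible


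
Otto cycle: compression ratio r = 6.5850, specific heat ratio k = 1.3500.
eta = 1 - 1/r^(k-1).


r^(k-1) = 1.9342
eta = 1 - 1/1.9342 = 0.4830 = 48.2982%

48.2982%


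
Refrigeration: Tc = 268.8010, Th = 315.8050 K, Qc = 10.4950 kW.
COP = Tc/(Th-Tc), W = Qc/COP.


COP = 268.8010 / 47.0040 = 5.7187
W = 10.4950 / 5.7187 = 1.8352 kW

COP = 5.7187, W = 1.8352 kW


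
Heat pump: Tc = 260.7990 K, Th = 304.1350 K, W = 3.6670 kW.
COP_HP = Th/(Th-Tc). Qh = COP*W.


COP = 304.1350 / 43.3360 = 7.0181
Qh = 7.0181 * 3.6670 = 25.7353 kW

COP = 7.0181, Qh = 25.7353 kW


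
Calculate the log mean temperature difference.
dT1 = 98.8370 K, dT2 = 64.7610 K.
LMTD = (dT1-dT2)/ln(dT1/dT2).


dT1/dT2 = 1.5262
ln(dT1/dT2) = 0.4228
LMTD = 34.0760 / 0.4228 = 80.6020 K

80.6020 K


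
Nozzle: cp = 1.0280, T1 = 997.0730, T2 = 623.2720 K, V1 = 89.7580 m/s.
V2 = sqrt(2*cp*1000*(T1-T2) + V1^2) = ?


dT = 373.8010 K
2*cp*1000*dT = 768534.8560
V1^2 = 8056.4986
V2 = sqrt(776591.3546) = 881.2442 m/s

881.2442 m/s


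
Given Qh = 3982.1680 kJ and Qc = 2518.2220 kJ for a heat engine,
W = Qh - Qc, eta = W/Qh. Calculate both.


W = 3982.1680 - 2518.2220 = 1463.9460 kJ
eta = 1463.9460 / 3982.1680 = 0.3676 = 36.7625%

W = 1463.9460 kJ, eta = 36.7625%


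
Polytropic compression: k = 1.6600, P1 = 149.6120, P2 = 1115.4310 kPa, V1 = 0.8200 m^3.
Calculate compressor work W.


(k-1)/k = 0.3976
(P2/P1)^exp = 2.2227
W = 2.5152 * 149.6120 * 0.8200 * (2.2227 - 1) = 377.2920 kJ

377.2920 kJ


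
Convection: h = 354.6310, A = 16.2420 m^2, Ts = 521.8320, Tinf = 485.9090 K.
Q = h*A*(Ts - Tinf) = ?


dT = 35.9230 K
Q = 354.6310 * 16.2420 * 35.9230 = 206913.4877 W

206913.4877 W


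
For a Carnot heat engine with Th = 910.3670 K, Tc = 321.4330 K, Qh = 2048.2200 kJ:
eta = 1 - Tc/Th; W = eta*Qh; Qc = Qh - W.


eta = 1 - 321.4330/910.3670 = 0.6469
W = 0.6469 * 2048.2200 = 1325.0331 kJ
Qc = 2048.2200 - 1325.0331 = 723.1869 kJ

eta = 64.6919%, W = 1325.0331 kJ, Qc = 723.1869 kJ


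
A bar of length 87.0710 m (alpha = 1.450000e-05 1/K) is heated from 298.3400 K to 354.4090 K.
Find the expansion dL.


dT = 56.0690 K
dL = 1.450000e-05 * 87.0710 * 56.0690 = 0.070789 m
L_final = 87.141789 m

dL = 0.070789 m


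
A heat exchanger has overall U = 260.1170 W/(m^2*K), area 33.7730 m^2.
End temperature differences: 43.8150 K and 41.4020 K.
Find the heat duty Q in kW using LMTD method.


LMTD = 42.5971 K
Q = 260.1170 * 33.7730 * 42.5971 = 374212.6895 W = 374.2127 kW

374.2127 kW


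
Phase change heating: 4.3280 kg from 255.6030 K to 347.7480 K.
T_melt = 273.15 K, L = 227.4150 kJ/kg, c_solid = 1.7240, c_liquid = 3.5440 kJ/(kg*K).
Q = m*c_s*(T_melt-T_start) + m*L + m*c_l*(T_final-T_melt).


Q1 (sensible, solid) = 4.3280 * 1.7240 * 17.5470 = 130.9264 kJ
Q2 (latent) = 4.3280 * 227.4150 = 984.2521 kJ
Q3 (sensible, liquid) = 4.3280 * 3.5440 * 74.5980 = 1144.2164 kJ
Q_total = 2259.3949 kJ

2259.3949 kJ


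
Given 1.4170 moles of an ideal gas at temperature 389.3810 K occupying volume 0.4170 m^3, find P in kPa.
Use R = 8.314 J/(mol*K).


P = nRT/V = 1.4170 * 8.314 * 389.3810 / 0.4170
= 4587.2734 / 0.4170 = 11000.6557 Pa = 11.0007 kPa

11.0007 kPa


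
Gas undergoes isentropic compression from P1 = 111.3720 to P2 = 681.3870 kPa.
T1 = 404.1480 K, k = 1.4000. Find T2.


(k-1)/k = 0.2857
(P2/P1)^exp = 1.6778
T2 = 404.1480 * 1.6778 = 678.0916 K

678.0916 K


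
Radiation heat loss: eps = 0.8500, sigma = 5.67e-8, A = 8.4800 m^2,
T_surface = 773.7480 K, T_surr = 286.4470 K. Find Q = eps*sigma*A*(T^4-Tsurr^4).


T^4 = 3.5842e+11
Tsurr^4 = 6.7325e+09
Q = 0.8500 * 5.67e-8 * 8.4800 * 3.5169e+11 = 143734.4233 W

143734.4233 W


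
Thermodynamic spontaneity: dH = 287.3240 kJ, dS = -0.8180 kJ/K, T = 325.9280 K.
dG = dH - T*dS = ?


T*dS = 325.9280 * -0.8180 = -266.6091 kJ
dG = 287.3240 + 266.6091 = 553.9331 kJ (non-spontaneous)

dG = 553.9331 kJ, non-spontaneous


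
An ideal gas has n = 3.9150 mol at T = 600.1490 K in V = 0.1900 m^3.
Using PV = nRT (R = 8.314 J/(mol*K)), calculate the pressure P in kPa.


P = nRT/V = 3.9150 * 8.314 * 600.1490 / 0.1900
= 19534.4358 / 0.1900 = 102812.8202 Pa = 102.8128 kPa

102.8128 kPa


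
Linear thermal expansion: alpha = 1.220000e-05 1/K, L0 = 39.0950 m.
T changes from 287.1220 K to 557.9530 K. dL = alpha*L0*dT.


dT = 270.8310 K
dL = 1.220000e-05 * 39.0950 * 270.8310 = 0.129175 m
L_final = 39.224175 m

dL = 0.129175 m


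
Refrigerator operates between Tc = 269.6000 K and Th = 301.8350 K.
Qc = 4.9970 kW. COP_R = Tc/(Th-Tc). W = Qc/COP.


COP = 269.6000 / 32.2350 = 8.3636
W = 4.9970 / 8.3636 = 0.5975 kW

COP = 8.3636, W = 0.5975 kW


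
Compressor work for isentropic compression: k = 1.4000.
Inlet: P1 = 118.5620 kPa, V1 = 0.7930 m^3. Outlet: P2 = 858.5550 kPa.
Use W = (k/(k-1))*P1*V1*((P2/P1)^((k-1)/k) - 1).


(k-1)/k = 0.2857
(P2/P1)^exp = 1.7606
W = 3.5000 * 118.5620 * 0.7930 * (1.7606 - 1) = 250.2936 kJ

250.2936 kJ


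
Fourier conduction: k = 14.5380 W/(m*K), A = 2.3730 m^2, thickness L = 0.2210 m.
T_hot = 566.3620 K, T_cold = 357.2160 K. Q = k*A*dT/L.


dT = 209.1460 K
Q = 14.5380 * 2.3730 * 209.1460 / 0.2210 = 32648.2338 W

32648.2338 W


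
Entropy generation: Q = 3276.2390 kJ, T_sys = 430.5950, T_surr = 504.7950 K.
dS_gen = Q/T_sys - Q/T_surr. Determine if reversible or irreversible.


dS_sys = 3276.2390/430.5950 = 7.6086 kJ/K
dS_surr = -3276.2390/504.7950 = -6.4902 kJ/K
dS_gen = 7.6086 - 6.4902 = 1.1184 kJ/K (irreversible)

dS_gen = 1.1184 kJ/K, irreversible


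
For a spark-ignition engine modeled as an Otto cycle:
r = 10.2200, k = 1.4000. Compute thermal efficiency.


r^(k-1) = 2.5338
eta = 1 - 1/2.5338 = 0.6053 = 60.5343%

60.5343%


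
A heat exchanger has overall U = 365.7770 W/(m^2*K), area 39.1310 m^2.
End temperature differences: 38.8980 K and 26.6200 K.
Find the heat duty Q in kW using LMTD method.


LMTD = 32.3719 K
Q = 365.7770 * 39.1310 * 32.3719 = 463345.5551 W = 463.3456 kW

463.3456 kW


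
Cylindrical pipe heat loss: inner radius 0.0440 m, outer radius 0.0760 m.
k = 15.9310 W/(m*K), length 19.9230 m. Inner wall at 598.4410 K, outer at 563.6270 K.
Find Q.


dT = 34.8140 K
ln(ro/ri) = 0.5465
Q = 2*pi*15.9310*19.9230*34.8140 / 0.5465 = 127030.1083 W

127030.1083 W


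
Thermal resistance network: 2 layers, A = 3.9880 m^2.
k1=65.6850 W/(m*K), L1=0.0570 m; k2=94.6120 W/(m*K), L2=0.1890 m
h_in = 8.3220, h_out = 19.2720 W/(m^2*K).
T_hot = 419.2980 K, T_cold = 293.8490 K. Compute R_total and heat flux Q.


R_conv_in = 1/(8.3220*3.9880) = 0.0301
R_1 = 0.0570/(65.6850*3.9880) = 0.0002
R_2 = 0.1890/(94.6120*3.9880) = 0.0005
R_conv_out = 1/(19.2720*3.9880) = 0.0130
R_total = 0.0439 K/W
Q = 125.4490 / 0.0439 = 2860.1505 W

R_total = 0.0439 K/W, Q = 2860.1505 W


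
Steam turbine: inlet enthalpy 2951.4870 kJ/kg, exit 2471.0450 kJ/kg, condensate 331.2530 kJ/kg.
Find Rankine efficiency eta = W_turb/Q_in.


W = 480.4420 kJ/kg
Q_in = 2620.2340 kJ/kg
eta = 0.1834 = 18.3358%

eta = 18.3358%


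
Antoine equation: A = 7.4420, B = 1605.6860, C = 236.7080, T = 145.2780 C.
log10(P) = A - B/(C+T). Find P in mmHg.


C+T = 381.9860
B/(C+T) = 4.2035
log10(P) = 7.4420 - 4.2035 = 3.2385
P = 10^3.2385 = 1731.7271 mmHg

1731.7271 mmHg


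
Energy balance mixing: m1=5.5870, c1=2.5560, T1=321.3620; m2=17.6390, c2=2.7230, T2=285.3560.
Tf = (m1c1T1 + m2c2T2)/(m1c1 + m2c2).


num = 18295.1021
den = 62.3114
Tf = 293.6078 K

293.6078 K


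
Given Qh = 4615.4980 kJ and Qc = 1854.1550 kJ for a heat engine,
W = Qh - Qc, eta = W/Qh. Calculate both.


W = 4615.4980 - 1854.1550 = 2761.3430 kJ
eta = 2761.3430 / 4615.4980 = 0.5983 = 59.8276%

W = 2761.3430 kJ, eta = 59.8276%


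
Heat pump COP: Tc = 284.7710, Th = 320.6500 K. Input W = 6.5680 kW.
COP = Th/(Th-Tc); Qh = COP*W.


COP = 320.6500 / 35.8790 = 8.9370
Qh = 8.9370 * 6.5680 = 58.6981 kW

COP = 8.9370, Qh = 58.6981 kW


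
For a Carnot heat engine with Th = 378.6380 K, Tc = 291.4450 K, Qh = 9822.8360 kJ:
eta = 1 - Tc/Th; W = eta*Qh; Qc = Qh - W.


eta = 1 - 291.4450/378.6380 = 0.2303
W = 0.2303 * 9822.8360 = 2262.0089 kJ
Qc = 9822.8360 - 2262.0089 = 7560.8271 kJ

eta = 23.0281%, W = 2262.0089 kJ, Qc = 7560.8271 kJ


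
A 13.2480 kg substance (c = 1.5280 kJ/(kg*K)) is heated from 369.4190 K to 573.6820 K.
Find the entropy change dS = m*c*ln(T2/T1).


T2/T1 = 1.5529
ln(T2/T1) = 0.4401
dS = 13.2480 * 1.5280 * 0.4401 = 8.9098 kJ/K

8.9098 kJ/K


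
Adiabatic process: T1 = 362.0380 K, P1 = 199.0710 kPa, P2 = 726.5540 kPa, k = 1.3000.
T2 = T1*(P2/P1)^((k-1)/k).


(k-1)/k = 0.2308
(P2/P1)^exp = 1.3482
T2 = 362.0380 * 1.3482 = 488.0973 K

488.0973 K


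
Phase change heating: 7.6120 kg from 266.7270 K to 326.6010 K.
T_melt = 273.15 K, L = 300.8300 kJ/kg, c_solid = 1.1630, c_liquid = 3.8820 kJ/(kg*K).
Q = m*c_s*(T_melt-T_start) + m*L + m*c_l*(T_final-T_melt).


Q1 (sensible, solid) = 7.6120 * 1.1630 * 6.4230 = 56.8613 kJ
Q2 (latent) = 7.6120 * 300.8300 = 2289.9180 kJ
Q3 (sensible, liquid) = 7.6120 * 3.8820 * 53.4510 = 1579.4655 kJ
Q_total = 3926.2447 kJ

3926.2447 kJ


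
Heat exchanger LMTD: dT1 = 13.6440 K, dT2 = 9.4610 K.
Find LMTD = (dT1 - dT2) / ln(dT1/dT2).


dT1/dT2 = 1.4421
ln(dT1/dT2) = 0.3661
LMTD = 4.1830 / 0.3661 = 11.4252 K

11.4252 K


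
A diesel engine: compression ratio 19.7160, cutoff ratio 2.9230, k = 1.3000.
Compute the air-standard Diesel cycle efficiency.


r^(k-1) = 2.4459
rc^k = 4.0325
eta = 0.5041 = 50.4051%

50.4051%


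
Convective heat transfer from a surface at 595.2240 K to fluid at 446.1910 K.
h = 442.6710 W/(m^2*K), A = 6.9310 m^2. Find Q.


dT = 149.0330 K
Q = 442.6710 * 6.9310 * 149.0330 = 457256.0015 W

457256.0015 W


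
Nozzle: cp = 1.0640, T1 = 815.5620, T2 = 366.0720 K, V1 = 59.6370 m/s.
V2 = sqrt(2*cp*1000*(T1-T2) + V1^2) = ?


dT = 449.4900 K
2*cp*1000*dT = 956514.7200
V1^2 = 3556.5718
V2 = sqrt(960071.2918) = 979.8323 m/s

979.8323 m/s


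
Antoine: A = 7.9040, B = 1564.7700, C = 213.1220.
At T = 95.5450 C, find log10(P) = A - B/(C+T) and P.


C+T = 308.6670
B/(C+T) = 5.0694
log10(P) = 7.9040 - 5.0694 = 2.8346
P = 10^2.8346 = 683.2132 mmHg

683.2132 mmHg


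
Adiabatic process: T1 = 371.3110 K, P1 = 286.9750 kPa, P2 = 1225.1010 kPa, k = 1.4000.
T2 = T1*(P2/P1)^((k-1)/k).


(k-1)/k = 0.2857
(P2/P1)^exp = 1.5139
T2 = 371.3110 * 1.5139 = 562.1232 K

562.1232 K


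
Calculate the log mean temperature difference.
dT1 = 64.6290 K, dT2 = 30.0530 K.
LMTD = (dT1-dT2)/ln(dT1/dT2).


dT1/dT2 = 2.1505
ln(dT1/dT2) = 0.7657
LMTD = 34.5760 / 0.7657 = 45.1560 K

45.1560 K


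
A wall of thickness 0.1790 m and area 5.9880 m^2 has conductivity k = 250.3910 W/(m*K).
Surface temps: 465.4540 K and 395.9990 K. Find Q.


dT = 69.4550 K
Q = 250.3910 * 5.9880 * 69.4550 / 0.1790 = 581769.5561 W

581769.5561 W


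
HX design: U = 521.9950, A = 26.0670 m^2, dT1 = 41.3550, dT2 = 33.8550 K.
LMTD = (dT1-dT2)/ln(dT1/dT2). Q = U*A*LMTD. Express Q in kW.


LMTD = 37.4800 K
Q = 521.9950 * 26.0670 * 37.4800 = 509984.7284 W = 509.9847 kW

509.9847 kW


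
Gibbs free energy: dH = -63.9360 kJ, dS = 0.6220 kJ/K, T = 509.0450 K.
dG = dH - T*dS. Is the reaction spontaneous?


T*dS = 509.0450 * 0.6220 = 316.6260 kJ
dG = -63.9360 - 316.6260 = -380.5620 kJ (spontaneous)

dG = -380.5620 kJ, spontaneous


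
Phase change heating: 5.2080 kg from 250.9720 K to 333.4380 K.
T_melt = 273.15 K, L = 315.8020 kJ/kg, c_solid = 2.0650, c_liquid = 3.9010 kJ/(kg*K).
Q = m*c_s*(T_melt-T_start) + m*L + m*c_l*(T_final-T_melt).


Q1 (sensible, solid) = 5.2080 * 2.0650 * 22.1780 = 238.5137 kJ
Q2 (latent) = 5.2080 * 315.8020 = 1644.6968 kJ
Q3 (sensible, liquid) = 5.2080 * 3.9010 * 60.2880 = 1224.8356 kJ
Q_total = 3108.0462 kJ

3108.0462 kJ


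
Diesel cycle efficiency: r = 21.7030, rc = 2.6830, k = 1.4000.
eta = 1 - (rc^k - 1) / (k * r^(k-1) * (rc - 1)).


r^(k-1) = 3.4246
rc^k = 3.9817
eta = 0.6305 = 63.0474%

63.0474%


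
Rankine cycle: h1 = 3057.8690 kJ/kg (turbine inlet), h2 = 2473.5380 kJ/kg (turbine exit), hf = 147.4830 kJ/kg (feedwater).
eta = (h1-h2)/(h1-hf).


W = 584.3310 kJ/kg
Q_in = 2910.3860 kJ/kg
eta = 0.2008 = 20.0774%

eta = 20.0774%


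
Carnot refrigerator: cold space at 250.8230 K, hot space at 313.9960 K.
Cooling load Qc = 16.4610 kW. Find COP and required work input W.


COP = 250.8230 / 63.1730 = 3.9704
W = 16.4610 / 3.9704 = 4.1459 kW

COP = 3.9704, W = 4.1459 kW


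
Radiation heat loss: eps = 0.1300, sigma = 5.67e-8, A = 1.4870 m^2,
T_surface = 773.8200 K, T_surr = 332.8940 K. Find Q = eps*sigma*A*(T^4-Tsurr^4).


T^4 = 3.5856e+11
Tsurr^4 = 1.2281e+10
Q = 0.1300 * 5.67e-8 * 1.4870 * 3.4628e+11 = 3795.4369 W

3795.4369 W


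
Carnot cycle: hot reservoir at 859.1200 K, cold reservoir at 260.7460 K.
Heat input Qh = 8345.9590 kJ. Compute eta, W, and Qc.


eta = 1 - 260.7460/859.1200 = 0.6965
W = 0.6965 * 8345.9590 = 5812.9305 kJ
Qc = 8345.9590 - 5812.9305 = 2533.0285 kJ

eta = 69.6496%, W = 5812.9305 kJ, Qc = 2533.0285 kJ


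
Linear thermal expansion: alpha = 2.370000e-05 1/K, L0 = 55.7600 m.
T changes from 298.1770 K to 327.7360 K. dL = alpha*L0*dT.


dT = 29.5590 K
dL = 2.370000e-05 * 55.7600 * 29.5590 = 0.039063 m
L_final = 55.799063 m

dL = 0.039063 m


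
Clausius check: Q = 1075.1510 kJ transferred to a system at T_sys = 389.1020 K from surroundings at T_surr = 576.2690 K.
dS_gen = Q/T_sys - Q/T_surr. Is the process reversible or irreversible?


dS_sys = 1075.1510/389.1020 = 2.7632 kJ/K
dS_surr = -1075.1510/576.2690 = -1.8657 kJ/K
dS_gen = 2.7632 - 1.8657 = 0.8974 kJ/K (irreversible)

dS_gen = 0.8974 kJ/K, irreversible


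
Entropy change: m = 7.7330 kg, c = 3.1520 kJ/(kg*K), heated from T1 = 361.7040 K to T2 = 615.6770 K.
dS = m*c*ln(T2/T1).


T2/T1 = 1.7022
ln(T2/T1) = 0.5319
dS = 7.7330 * 3.1520 * 0.5319 = 12.9647 kJ/K

12.9647 kJ/K


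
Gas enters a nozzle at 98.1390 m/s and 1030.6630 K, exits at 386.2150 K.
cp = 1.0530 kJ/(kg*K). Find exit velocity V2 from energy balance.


dT = 644.4480 K
2*cp*1000*dT = 1357207.4880
V1^2 = 9631.2633
V2 = sqrt(1366838.7513) = 1169.1188 m/s

1169.1188 m/s


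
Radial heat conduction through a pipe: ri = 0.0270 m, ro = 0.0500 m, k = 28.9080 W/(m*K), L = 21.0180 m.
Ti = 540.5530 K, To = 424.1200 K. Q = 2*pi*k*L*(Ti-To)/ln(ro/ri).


dT = 116.4330 K
ln(ro/ri) = 0.6162
Q = 2*pi*28.9080*21.0180*116.4330 / 0.6162 = 721362.3387 W

721362.3387 W


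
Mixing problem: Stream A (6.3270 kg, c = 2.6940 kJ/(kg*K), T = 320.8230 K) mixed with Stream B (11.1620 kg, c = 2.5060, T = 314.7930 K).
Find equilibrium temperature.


num = 14273.7891
den = 45.0169
Tf = 317.0762 K

317.0762 K


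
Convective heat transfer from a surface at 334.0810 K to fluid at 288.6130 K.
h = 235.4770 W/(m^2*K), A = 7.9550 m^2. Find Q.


dT = 45.4680 K
Q = 235.4770 * 7.9550 * 45.4680 = 85171.5458 W

85171.5458 W


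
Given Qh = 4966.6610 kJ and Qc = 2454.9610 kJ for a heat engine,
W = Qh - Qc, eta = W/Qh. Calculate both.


W = 4966.6610 - 2454.9610 = 2511.7000 kJ
eta = 2511.7000 / 4966.6610 = 0.5057 = 50.5712%

W = 2511.7000 kJ, eta = 50.5712%


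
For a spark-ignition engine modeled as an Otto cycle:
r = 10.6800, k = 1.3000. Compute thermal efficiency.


r^(k-1) = 2.0350
eta = 1 - 1/2.0350 = 0.5086 = 50.8607%

50.8607%


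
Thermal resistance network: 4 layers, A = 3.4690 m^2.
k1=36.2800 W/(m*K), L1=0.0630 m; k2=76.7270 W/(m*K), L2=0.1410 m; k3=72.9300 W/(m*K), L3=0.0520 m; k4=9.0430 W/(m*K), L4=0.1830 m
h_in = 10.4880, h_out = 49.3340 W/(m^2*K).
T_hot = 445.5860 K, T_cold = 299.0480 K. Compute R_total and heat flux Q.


R_conv_in = 1/(10.4880*3.4690) = 0.0275
R_1 = 0.0630/(36.2800*3.4690) = 0.0005
R_2 = 0.1410/(76.7270*3.4690) = 0.0005
R_3 = 0.0520/(72.9300*3.4690) = 0.0002
R_4 = 0.1830/(9.0430*3.4690) = 0.0058
R_conv_out = 1/(49.3340*3.4690) = 0.0058
R_total = 0.0404 K/W
Q = 146.5380 / 0.0404 = 3627.3517 W

R_total = 0.0404 K/W, Q = 3627.3517 W


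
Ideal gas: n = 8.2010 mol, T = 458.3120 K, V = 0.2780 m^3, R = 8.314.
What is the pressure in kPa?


P = nRT/V = 8.2010 * 8.314 * 458.3120 / 0.2780
= 31249.1393 / 0.2780 = 112406.9761 Pa = 112.4070 kPa

112.4070 kPa


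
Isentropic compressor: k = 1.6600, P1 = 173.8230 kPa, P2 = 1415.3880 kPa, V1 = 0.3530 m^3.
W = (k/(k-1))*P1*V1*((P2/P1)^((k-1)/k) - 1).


(k-1)/k = 0.3976
(P2/P1)^exp = 2.3020
W = 2.5152 * 173.8230 * 0.3530 * (2.3020 - 1) = 200.9417 kJ

200.9417 kJ


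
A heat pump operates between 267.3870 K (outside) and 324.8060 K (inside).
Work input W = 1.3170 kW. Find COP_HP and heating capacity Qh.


COP = 324.8060 / 57.4190 = 5.6568
Qh = 5.6568 * 1.3170 = 7.4500 kW

COP = 5.6568, Qh = 7.4500 kW


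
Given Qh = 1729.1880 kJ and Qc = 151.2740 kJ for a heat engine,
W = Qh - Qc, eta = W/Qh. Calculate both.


W = 1729.1880 - 151.2740 = 1577.9140 kJ
eta = 1577.9140 / 1729.1880 = 0.9125 = 91.2517%

W = 1577.9140 kJ, eta = 91.2517%


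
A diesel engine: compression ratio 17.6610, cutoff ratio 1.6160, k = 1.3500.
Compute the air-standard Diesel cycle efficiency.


r^(k-1) = 2.7318
rc^k = 1.9116
eta = 0.5987 = 59.8734%

59.8734%


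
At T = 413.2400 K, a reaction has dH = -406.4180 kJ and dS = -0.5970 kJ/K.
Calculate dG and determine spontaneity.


T*dS = 413.2400 * -0.5970 = -246.7043 kJ
dG = -406.4180 + 246.7043 = -159.7137 kJ (spontaneous)

dG = -159.7137 kJ, spontaneous


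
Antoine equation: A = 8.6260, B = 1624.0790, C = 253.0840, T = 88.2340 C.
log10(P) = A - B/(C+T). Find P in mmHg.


C+T = 341.3180
B/(C+T) = 4.7583
log10(P) = 8.6260 - 4.7583 = 3.8677
P = 10^3.8677 = 7374.6651 mmHg

7374.6651 mmHg


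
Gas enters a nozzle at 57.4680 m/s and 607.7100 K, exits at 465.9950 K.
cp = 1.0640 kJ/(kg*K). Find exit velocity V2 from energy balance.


dT = 141.7150 K
2*cp*1000*dT = 301569.5200
V1^2 = 3302.5710
V2 = sqrt(304872.0910) = 552.1522 m/s

552.1522 m/s


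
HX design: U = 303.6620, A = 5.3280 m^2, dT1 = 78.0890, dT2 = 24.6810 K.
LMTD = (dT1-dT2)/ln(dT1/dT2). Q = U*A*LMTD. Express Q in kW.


LMTD = 46.3685 K
Q = 303.6620 * 5.3280 * 46.3685 = 75020.1739 W = 75.0202 kW

75.0202 kW


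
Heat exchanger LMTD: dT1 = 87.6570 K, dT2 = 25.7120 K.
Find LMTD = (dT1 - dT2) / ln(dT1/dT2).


dT1/dT2 = 3.4092
ln(dT1/dT2) = 1.2265
LMTD = 61.9450 / 1.2265 = 50.5066 K

50.5066 K


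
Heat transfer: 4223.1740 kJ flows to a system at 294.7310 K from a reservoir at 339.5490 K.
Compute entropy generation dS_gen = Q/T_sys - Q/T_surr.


dS_sys = 4223.1740/294.7310 = 14.3289 kJ/K
dS_surr = -4223.1740/339.5490 = -12.4376 kJ/K
dS_gen = 14.3289 - 12.4376 = 1.8913 kJ/K (irreversible)

dS_gen = 1.8913 kJ/K, irreversible


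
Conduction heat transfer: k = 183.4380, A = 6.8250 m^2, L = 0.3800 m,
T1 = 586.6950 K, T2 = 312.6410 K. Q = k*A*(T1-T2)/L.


dT = 274.0540 K
Q = 183.4380 * 6.8250 * 274.0540 / 0.3800 = 902910.0999 W

902910.0999 W


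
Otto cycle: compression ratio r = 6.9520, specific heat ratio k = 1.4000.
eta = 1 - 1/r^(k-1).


r^(k-1) = 2.1719
eta = 1 - 1/2.1719 = 0.5396 = 53.9578%

53.9578%


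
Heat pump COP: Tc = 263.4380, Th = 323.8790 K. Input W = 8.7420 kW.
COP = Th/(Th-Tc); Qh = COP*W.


COP = 323.8790 / 60.4410 = 5.3586
Qh = 5.3586 * 8.7420 = 46.8449 kW

COP = 5.3586, Qh = 46.8449 kW


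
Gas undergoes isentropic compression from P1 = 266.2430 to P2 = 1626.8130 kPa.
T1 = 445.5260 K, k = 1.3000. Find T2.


(k-1)/k = 0.2308
(P2/P1)^exp = 1.5184
T2 = 445.5260 * 1.5184 = 676.5056 K

676.5056 K


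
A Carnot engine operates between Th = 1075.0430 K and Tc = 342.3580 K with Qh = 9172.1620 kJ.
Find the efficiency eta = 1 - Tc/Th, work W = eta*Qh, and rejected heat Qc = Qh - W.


eta = 1 - 342.3580/1075.0430 = 0.6815
W = 0.6815 * 9172.1620 = 6251.1969 kJ
Qc = 9172.1620 - 6251.1969 = 2920.9651 kJ

eta = 68.1540%, W = 6251.1969 kJ, Qc = 2920.9651 kJ


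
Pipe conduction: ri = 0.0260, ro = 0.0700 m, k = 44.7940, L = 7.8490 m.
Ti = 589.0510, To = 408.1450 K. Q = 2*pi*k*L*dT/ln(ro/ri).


dT = 180.9060 K
ln(ro/ri) = 0.9904
Q = 2*pi*44.7940*7.8490*180.9060 / 0.9904 = 403512.4609 W

403512.4609 W


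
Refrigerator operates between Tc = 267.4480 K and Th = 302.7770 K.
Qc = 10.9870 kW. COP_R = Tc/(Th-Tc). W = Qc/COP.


COP = 267.4480 / 35.3290 = 7.5702
W = 10.9870 / 7.5702 = 1.4513 kW

COP = 7.5702, W = 1.4513 kW


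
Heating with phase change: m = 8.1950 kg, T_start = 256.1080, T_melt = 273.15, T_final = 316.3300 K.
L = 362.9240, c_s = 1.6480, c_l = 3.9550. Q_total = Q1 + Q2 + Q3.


Q1 (sensible, solid) = 8.1950 * 1.6480 * 17.0420 = 230.1583 kJ
Q2 (latent) = 8.1950 * 362.9240 = 2974.1622 kJ
Q3 (sensible, liquid) = 8.1950 * 3.9550 * 43.1800 = 1399.5167 kJ
Q_total = 4603.8372 kJ

4603.8372 kJ


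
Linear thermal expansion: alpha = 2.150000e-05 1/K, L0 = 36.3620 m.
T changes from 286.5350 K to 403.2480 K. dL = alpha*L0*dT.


dT = 116.7130 K
dL = 2.150000e-05 * 36.3620 * 116.7130 = 0.091244 m
L_final = 36.453244 m

dL = 0.091244 m


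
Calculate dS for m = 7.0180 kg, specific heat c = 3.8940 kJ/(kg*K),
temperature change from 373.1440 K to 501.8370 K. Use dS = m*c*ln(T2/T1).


T2/T1 = 1.3449
ln(T2/T1) = 0.2963
dS = 7.0180 * 3.8940 * 0.2963 = 8.0976 kJ/K

8.0976 kJ/K


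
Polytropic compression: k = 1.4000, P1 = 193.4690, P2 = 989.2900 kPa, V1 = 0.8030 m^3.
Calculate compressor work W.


(k-1)/k = 0.2857
(P2/P1)^exp = 1.5940
W = 3.5000 * 193.4690 * 0.8030 * (1.5940 - 1) = 322.9861 kJ

322.9861 kJ


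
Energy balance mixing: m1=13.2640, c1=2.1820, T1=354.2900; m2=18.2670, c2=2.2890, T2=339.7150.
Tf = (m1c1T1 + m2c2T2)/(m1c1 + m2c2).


num = 24458.4369
den = 70.7552
Tf = 345.6768 K

345.6768 K


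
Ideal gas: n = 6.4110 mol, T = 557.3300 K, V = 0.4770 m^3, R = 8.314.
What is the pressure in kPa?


P = nRT/V = 6.4110 * 8.314 * 557.3300 / 0.4770
= 29706.2764 / 0.4770 = 62277.3091 Pa = 62.2773 kPa

62.2773 kPa


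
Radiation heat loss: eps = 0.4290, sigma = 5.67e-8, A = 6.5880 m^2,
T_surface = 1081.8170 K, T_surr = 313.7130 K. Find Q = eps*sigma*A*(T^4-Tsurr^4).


T^4 = 1.3697e+12
Tsurr^4 = 9.6857e+09
Q = 0.4290 * 5.67e-8 * 6.5880 * 1.3600e+12 = 217935.0596 W

217935.0596 W


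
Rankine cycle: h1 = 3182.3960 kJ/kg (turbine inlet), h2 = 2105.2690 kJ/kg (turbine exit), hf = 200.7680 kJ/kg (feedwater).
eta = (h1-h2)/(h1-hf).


W = 1077.1270 kJ/kg
Q_in = 2981.6280 kJ/kg
eta = 0.3613 = 36.1255%

eta = 36.1255%


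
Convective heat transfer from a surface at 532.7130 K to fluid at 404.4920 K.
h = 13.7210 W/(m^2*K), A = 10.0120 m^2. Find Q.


dT = 128.2210 K
Q = 13.7210 * 10.0120 * 128.2210 = 17614.3153 W

17614.3153 W


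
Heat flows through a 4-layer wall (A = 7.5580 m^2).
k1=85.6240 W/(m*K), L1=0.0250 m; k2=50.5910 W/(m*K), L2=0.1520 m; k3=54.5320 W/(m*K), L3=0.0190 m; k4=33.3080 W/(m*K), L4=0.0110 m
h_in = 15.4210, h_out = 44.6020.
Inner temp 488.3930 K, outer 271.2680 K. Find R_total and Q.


R_conv_in = 1/(15.4210*7.5580) = 0.0086
R_1 = 0.0250/(85.6240*7.5580) = 3.8631e-05
R_2 = 0.1520/(50.5910*7.5580) = 0.0004
R_3 = 0.0190/(54.5320*7.5580) = 4.6099e-05
R_4 = 0.0110/(33.3080*7.5580) = 4.3696e-05
R_conv_out = 1/(44.6020*7.5580) = 0.0030
R_total = 0.0121 K/W
Q = 217.1250 / 0.0121 = 17985.4186 W

R_total = 0.0121 K/W, Q = 17985.4186 W


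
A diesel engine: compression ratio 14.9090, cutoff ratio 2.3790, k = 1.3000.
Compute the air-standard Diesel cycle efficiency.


r^(k-1) = 2.2492
rc^k = 3.0854
eta = 0.4828 = 48.2811%

48.2811%


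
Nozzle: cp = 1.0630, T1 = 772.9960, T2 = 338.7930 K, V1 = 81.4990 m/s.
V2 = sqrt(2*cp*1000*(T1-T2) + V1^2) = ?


dT = 434.2030 K
2*cp*1000*dT = 923115.5780
V1^2 = 6642.0870
V2 = sqrt(929757.6650) = 964.2394 m/s

964.2394 m/s


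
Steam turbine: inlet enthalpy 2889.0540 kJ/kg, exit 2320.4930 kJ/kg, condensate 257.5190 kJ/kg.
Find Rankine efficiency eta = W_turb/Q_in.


W = 568.5610 kJ/kg
Q_in = 2631.5350 kJ/kg
eta = 0.2161 = 21.6057%

eta = 21.6057%


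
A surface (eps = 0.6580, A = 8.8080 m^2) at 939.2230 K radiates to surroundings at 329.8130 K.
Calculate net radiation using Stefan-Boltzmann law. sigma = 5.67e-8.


T^4 = 7.7817e+11
Tsurr^4 = 1.1832e+10
Q = 0.6580 * 5.67e-8 * 8.8080 * 7.6634e+11 = 251829.6252 W

251829.6252 W


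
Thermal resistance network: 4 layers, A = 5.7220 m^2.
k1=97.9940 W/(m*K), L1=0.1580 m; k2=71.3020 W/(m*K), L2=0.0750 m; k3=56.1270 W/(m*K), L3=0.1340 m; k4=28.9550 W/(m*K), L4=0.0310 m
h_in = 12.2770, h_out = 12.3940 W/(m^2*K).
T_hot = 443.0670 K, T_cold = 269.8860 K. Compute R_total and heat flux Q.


R_conv_in = 1/(12.2770*5.7220) = 0.0142
R_1 = 0.1580/(97.9940*5.7220) = 0.0003
R_2 = 0.0750/(71.3020*5.7220) = 0.0002
R_3 = 0.1340/(56.1270*5.7220) = 0.0004
R_4 = 0.0310/(28.9550*5.7220) = 0.0002
R_conv_out = 1/(12.3940*5.7220) = 0.0141
R_total = 0.0294 K/W
Q = 173.1810 / 0.0294 = 5889.3618 W

R_total = 0.0294 K/W, Q = 5889.3618 W


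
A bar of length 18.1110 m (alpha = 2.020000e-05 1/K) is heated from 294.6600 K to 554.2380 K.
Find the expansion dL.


dT = 259.5780 K
dL = 2.020000e-05 * 18.1110 * 259.5780 = 0.094965 m
L_final = 18.205965 m

dL = 0.094965 m


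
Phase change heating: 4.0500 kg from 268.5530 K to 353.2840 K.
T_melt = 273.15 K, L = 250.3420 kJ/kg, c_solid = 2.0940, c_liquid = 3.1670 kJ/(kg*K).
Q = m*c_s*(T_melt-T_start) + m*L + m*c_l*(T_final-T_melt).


Q1 (sensible, solid) = 4.0500 * 2.0940 * 4.5970 = 38.9858 kJ
Q2 (latent) = 4.0500 * 250.3420 = 1013.8851 kJ
Q3 (sensible, liquid) = 4.0500 * 3.1670 * 80.1340 = 1027.8267 kJ
Q_total = 2080.6976 kJ

2080.6976 kJ
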